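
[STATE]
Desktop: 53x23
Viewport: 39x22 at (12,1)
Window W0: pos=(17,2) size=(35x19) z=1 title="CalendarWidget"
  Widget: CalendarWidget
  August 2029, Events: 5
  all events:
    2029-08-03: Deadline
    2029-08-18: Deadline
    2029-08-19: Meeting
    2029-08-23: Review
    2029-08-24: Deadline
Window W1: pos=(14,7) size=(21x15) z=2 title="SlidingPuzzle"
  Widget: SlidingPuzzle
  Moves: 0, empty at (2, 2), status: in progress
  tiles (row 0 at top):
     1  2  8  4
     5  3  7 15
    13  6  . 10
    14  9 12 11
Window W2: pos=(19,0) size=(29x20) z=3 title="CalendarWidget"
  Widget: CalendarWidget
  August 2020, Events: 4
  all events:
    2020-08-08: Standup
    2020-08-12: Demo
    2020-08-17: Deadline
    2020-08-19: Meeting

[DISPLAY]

       ┃ CalendarWidget            ┃   
     ┏━┠───────────────────────────┨━━━
     ┃ ┃        August 2020        ┃   
     ┠─┃Mo Tu We Th Fr Sa Su       ┃───
     ┃ ┃                1  2       ┃   
     ┃M┃ 3  4  5  6  7  8*  9      ┃   
  ┏━━━━┃10 11 12* 13 14 15 16      ┃   
  ┃ Sli┃17* 18 19* 20 21 22 23     ┃   
  ┠────┃24 25 26 27 28 29 30       ┃   
  ┃┌───┃31                         ┃   
  ┃│  1┃                           ┃   
  ┃├───┃                           ┃   
  ┃│  5┃                           ┃   
  ┃├───┃                           ┃   
  ┃│ 13┃                           ┃   
  ┃├───┃                           ┃   
  ┃│ 14┃                           ┃   
  ┃└───┃                           ┃   
  ┃Move┗━━━━━━━━━━━━━━━━━━━━━━━━━━━┛   
  ┃                   ┃━━━━━━━━━━━━━━━━
  ┗━━━━━━━━━━━━━━━━━━━┛                
                                       


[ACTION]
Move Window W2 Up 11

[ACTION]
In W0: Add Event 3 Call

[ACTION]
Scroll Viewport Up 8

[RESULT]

       ┏━━━━━━━━━━━━━━━━━━━━━━━━━━━┓   
       ┃ CalendarWidget            ┃   
     ┏━┠───────────────────────────┨━━━
     ┃ ┃        August 2020        ┃   
     ┠─┃Mo Tu We Th Fr Sa Su       ┃───
     ┃ ┃                1  2       ┃   
     ┃M┃ 3  4  5  6  7  8*  9      ┃   
  ┏━━━━┃10 11 12* 13 14 15 16      ┃   
  ┃ Sli┃17* 18 19* 20 21 22 23     ┃   
  ┠────┃24 25 26 27 28 29 30       ┃   
  ┃┌───┃31                         ┃   
  ┃│  1┃                           ┃   
  ┃├───┃                           ┃   
  ┃│  5┃                           ┃   
  ┃├───┃                           ┃   
  ┃│ 13┃                           ┃   
  ┃├───┃                           ┃   
  ┃│ 14┃                           ┃   
  ┃└───┃                           ┃   
  ┃Move┗━━━━━━━━━━━━━━━━━━━━━━━━━━━┛   
  ┃                   ┃━━━━━━━━━━━━━━━━
  ┗━━━━━━━━━━━━━━━━━━━┛                


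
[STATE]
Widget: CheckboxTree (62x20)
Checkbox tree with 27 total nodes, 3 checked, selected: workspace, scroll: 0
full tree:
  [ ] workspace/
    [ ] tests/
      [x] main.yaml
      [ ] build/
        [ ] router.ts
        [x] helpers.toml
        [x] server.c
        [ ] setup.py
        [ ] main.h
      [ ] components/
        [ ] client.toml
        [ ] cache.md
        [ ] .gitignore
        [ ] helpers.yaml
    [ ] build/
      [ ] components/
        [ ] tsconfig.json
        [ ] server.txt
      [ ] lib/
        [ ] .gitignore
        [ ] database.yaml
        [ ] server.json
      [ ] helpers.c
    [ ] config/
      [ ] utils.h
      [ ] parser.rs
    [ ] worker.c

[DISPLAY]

>[-] workspace/                                               
   [-] tests/                                                 
     [x] main.yaml                                            
     [-] build/                                               
       [ ] router.ts                                          
       [x] helpers.toml                                       
       [x] server.c                                           
       [ ] setup.py                                           
       [ ] main.h                                             
     [ ] components/                                          
       [ ] client.toml                                        
       [ ] cache.md                                           
       [ ] .gitignore                                         
       [ ] helpers.yaml                                       
   [ ] build/                                                 
     [ ] components/                                          
       [ ] tsconfig.json                                      
       [ ] server.txt                                         
     [ ] lib/                                                 
       [ ] .gitignore                                         


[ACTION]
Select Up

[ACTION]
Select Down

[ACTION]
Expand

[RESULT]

 [-] workspace/                                               
>  [-] tests/                                                 
     [x] main.yaml                                            
     [-] build/                                               
       [ ] router.ts                                          
       [x] helpers.toml                                       
       [x] server.c                                           
       [ ] setup.py                                           
       [ ] main.h                                             
     [ ] components/                                          
       [ ] client.toml                                        
       [ ] cache.md                                           
       [ ] .gitignore                                         
       [ ] helpers.yaml                                       
   [ ] build/                                                 
     [ ] components/                                          
       [ ] tsconfig.json                                      
       [ ] server.txt                                         
     [ ] lib/                                                 
       [ ] .gitignore                                         


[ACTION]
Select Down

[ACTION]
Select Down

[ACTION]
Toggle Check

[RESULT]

 [-] workspace/                                               
   [-] tests/                                                 
     [x] main.yaml                                            
>    [x] build/                                               
       [x] router.ts                                          
       [x] helpers.toml                                       
       [x] server.c                                           
       [x] setup.py                                           
       [x] main.h                                             
     [ ] components/                                          
       [ ] client.toml                                        
       [ ] cache.md                                           
       [ ] .gitignore                                         
       [ ] helpers.yaml                                       
   [ ] build/                                                 
     [ ] components/                                          
       [ ] tsconfig.json                                      
       [ ] server.txt                                         
     [ ] lib/                                                 
       [ ] .gitignore                                         


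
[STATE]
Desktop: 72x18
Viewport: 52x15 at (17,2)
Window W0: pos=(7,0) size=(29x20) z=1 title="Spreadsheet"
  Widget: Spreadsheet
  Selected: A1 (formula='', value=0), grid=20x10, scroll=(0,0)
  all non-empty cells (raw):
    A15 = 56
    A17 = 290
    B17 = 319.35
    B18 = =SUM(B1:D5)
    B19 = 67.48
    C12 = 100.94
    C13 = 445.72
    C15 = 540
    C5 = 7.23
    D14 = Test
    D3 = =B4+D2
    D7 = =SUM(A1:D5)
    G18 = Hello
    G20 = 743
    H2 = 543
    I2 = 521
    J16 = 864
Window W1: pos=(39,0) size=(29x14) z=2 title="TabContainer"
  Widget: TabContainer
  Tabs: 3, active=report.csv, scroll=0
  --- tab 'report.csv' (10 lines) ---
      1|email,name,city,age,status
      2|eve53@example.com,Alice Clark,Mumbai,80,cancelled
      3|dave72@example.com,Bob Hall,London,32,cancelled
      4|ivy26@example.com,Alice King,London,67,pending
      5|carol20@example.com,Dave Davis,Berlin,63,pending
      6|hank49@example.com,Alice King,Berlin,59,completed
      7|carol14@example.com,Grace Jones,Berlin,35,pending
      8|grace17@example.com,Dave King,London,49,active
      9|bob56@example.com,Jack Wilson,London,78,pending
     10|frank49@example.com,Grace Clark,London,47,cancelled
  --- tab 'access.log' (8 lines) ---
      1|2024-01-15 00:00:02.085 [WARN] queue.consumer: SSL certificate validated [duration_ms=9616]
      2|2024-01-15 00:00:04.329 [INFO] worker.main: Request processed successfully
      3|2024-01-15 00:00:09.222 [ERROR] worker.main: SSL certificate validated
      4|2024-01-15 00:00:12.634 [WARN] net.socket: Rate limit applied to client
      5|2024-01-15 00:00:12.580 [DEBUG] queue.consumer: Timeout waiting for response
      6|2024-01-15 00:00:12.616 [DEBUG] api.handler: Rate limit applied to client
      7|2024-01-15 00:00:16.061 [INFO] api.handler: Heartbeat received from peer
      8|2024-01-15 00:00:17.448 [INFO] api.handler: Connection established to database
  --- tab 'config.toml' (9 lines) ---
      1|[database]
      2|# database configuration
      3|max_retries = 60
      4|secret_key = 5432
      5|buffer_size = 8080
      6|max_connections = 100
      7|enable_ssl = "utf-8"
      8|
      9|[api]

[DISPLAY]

──────────────────┨   ┠───────────────────────────┨ 
                  ┃   ┃[report.csv]│ access.log │ ┃ 
      B       C   ┃   ┃───────────────────────────┃ 
------------------┃   ┃email,name,city,age,status ┃ 
[0]       0       ┃   ┃eve53@example.com,Alice Cla┃ 
  0       0       ┃   ┃dave72@example.com,Bob Hall┃ 
  0       0       ┃   ┃ivy26@example.com,Alice Kin┃ 
  0       0       ┃   ┃carol20@example.com,Dave Da┃ 
  0       0    7.2┃   ┃hank49@example.com,Alice Ki┃ 
  0       0       ┃   ┃carol14@example.com,Grace J┃ 
  0       0       ┃   ┃grace17@example.com,Dave Ki┃ 
  0       0       ┃   ┗━━━━━━━━━━━━━━━━━━━━━━━━━━━┛ 
  0       0       ┃                                 
  0       0       ┃                                 
  0       0       ┃                                 


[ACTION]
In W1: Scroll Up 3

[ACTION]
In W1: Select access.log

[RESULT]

──────────────────┨   ┠───────────────────────────┨ 
                  ┃   ┃ report.csv │[access.log]│ ┃ 
      B       C   ┃   ┃───────────────────────────┃ 
------------------┃   ┃2024-01-15 00:00:02.085 [WA┃ 
[0]       0       ┃   ┃2024-01-15 00:00:04.329 [IN┃ 
  0       0       ┃   ┃2024-01-15 00:00:09.222 [ER┃ 
  0       0       ┃   ┃2024-01-15 00:00:12.634 [WA┃ 
  0       0       ┃   ┃2024-01-15 00:00:12.580 [DE┃ 
  0       0    7.2┃   ┃2024-01-15 00:00:12.616 [DE┃ 
  0       0       ┃   ┃2024-01-15 00:00:16.061 [IN┃ 
  0       0       ┃   ┃2024-01-15 00:00:17.448 [IN┃ 
  0       0       ┃   ┗━━━━━━━━━━━━━━━━━━━━━━━━━━━┛ 
  0       0       ┃                                 
  0       0       ┃                                 
  0       0       ┃                                 


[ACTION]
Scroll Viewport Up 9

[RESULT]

━━━━━━━━━━━━━━━━━━┓   ┏━━━━━━━━━━━━━━━━━━━━━━━━━━━┓ 
eet               ┃   ┃ TabContainer              ┃ 
──────────────────┨   ┠───────────────────────────┨ 
                  ┃   ┃ report.csv │[access.log]│ ┃ 
      B       C   ┃   ┃───────────────────────────┃ 
------------------┃   ┃2024-01-15 00:00:02.085 [WA┃ 
[0]       0       ┃   ┃2024-01-15 00:00:04.329 [IN┃ 
  0       0       ┃   ┃2024-01-15 00:00:09.222 [ER┃ 
  0       0       ┃   ┃2024-01-15 00:00:12.634 [WA┃ 
  0       0       ┃   ┃2024-01-15 00:00:12.580 [DE┃ 
  0       0    7.2┃   ┃2024-01-15 00:00:12.616 [DE┃ 
  0       0       ┃   ┃2024-01-15 00:00:16.061 [IN┃ 
  0       0       ┃   ┃2024-01-15 00:00:17.448 [IN┃ 
  0       0       ┃   ┗━━━━━━━━━━━━━━━━━━━━━━━━━━━┛ 
  0       0       ┃                                 


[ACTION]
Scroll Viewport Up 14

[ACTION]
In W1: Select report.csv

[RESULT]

━━━━━━━━━━━━━━━━━━┓   ┏━━━━━━━━━━━━━━━━━━━━━━━━━━━┓ 
eet               ┃   ┃ TabContainer              ┃ 
──────────────────┨   ┠───────────────────────────┨ 
                  ┃   ┃[report.csv]│ access.log │ ┃ 
      B       C   ┃   ┃───────────────────────────┃ 
------------------┃   ┃email,name,city,age,status ┃ 
[0]       0       ┃   ┃eve53@example.com,Alice Cla┃ 
  0       0       ┃   ┃dave72@example.com,Bob Hall┃ 
  0       0       ┃   ┃ivy26@example.com,Alice Kin┃ 
  0       0       ┃   ┃carol20@example.com,Dave Da┃ 
  0       0    7.2┃   ┃hank49@example.com,Alice Ki┃ 
  0       0       ┃   ┃carol14@example.com,Grace J┃ 
  0       0       ┃   ┃grace17@example.com,Dave Ki┃ 
  0       0       ┃   ┗━━━━━━━━━━━━━━━━━━━━━━━━━━━┛ 
  0       0       ┃                                 


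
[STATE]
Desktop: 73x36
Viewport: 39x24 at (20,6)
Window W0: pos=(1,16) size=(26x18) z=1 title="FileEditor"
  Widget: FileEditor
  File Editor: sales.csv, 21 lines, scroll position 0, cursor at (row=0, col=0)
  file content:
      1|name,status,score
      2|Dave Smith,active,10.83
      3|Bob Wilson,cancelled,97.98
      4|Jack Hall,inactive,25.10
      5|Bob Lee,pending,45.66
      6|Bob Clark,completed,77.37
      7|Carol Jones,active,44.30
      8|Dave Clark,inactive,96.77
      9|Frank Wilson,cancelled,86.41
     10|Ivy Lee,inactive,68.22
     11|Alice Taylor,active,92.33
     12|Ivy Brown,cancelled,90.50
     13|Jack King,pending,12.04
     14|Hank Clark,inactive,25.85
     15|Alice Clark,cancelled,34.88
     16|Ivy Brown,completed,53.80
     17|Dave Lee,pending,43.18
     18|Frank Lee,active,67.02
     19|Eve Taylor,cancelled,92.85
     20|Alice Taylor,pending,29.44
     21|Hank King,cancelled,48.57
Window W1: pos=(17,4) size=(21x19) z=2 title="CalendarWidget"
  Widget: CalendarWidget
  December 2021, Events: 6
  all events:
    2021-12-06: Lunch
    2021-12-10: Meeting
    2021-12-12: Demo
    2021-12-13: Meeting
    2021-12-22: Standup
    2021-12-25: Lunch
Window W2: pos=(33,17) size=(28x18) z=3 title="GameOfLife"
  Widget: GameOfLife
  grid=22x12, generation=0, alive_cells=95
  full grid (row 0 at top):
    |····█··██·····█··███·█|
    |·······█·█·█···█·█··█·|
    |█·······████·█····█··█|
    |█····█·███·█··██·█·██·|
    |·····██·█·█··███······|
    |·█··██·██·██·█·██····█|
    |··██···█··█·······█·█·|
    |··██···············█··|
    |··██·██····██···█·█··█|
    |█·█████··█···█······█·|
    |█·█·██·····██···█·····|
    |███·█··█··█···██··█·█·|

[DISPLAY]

─────────────────┨                     
 December 2021   ┃                     
 Tu We Th Fr Sa S┃                     
     1  2  3  4  ┃                     
*  7  8  9 10* 11┃                     
* 14 15 16 17 18 ┃                     
 21 22* 23 24 25*┃                     
 28 29 30 31     ┃                     
                 ┃                     
                 ┃                     
                 ┃                     
             ┏━━━━━━━━━━━━━━━━━━━━━━━━━
             ┃ GameOfLife              
             ┠─────────────────────────
             ┃Gen: 0                   
             ┃····█··██·····█··███·█   
━━━━━━━━━━━━━┃·······█·█·█···█·█··█·   
.66  ░┃      ┃█·······████·█····█··█   
d,77.░┃      ┃█····█·███·█··██·█·██·   
,44.3░┃      ┃·····██·█·█··███······   
e,96.░┃      ┃·█··██·██·██·█·██····█   
lled,░┃      ┃··██···█··█·······█·█·   
8.22 ░┃      ┃··██···············█··   
e,92.░┃      ┃··██·██····██···█·█··█   


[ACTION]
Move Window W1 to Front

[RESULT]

─────────────────┨                     
 December 2021   ┃                     
 Tu We Th Fr Sa S┃                     
     1  2  3  4  ┃                     
*  7  8  9 10* 11┃                     
* 14 15 16 17 18 ┃                     
 21 22* 23 24 25*┃                     
 28 29 30 31     ┃                     
                 ┃                     
                 ┃                     
                 ┃                     
                 ┃━━━━━━━━━━━━━━━━━━━━━
                 ┃eOfLife              
                 ┃─────────────────────
                 ┃ 0                   
                 ┃█··██·····█··███·█   
━━━━━━━━━━━━━━━━━┛···█·█·█···█·█··█·   
.66  ░┃      ┃█·······████·█····█··█   
d,77.░┃      ┃█····█·███·█··██·█·██·   
,44.3░┃      ┃·····██·█·█··███······   
e,96.░┃      ┃·█··██·██·██·█·██····█   
lled,░┃      ┃··██···█··█·······█·█·   
8.22 ░┃      ┃··██···············█··   
e,92.░┃      ┃··██·██····██···█·█··█   


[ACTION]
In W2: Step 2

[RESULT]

─────────────────┨                     
 December 2021   ┃                     
 Tu We Th Fr Sa S┃                     
     1  2  3  4  ┃                     
*  7  8  9 10* 11┃                     
* 14 15 16 17 18 ┃                     
 21 22* 23 24 25*┃                     
 28 29 30 31     ┃                     
                 ┃                     
                 ┃                     
                 ┃                     
                 ┃━━━━━━━━━━━━━━━━━━━━━
                 ┃eOfLife              
                 ┃─────────────────────
                 ┃ 2                   
                 ┃···██······██·████   
━━━━━━━━━━━━━━━━━┛··███··██········█   
.66  ░┃      ┃······█···██··█······█   
d,77.░┃      ┃············█·███·█·██   
,44.3░┃      ┃···█·█····█··█···█··█·   
e,96.░┃      ┃··█████·█····██····██·   
lled,░┃      ┃·█·██·█·█·······██··█·   
8.22 ░┃      ┃·····██·██·██········█   
e,92.░┃      ┃···········██····█··█·   


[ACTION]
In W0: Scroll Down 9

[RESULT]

─────────────────┨                     
 December 2021   ┃                     
 Tu We Th Fr Sa S┃                     
     1  2  3  4  ┃                     
*  7  8  9 10* 11┃                     
* 14 15 16 17 18 ┃                     
 21 22* 23 24 25*┃                     
 28 29 30 31     ┃                     
                 ┃                     
                 ┃                     
                 ┃                     
                 ┃━━━━━━━━━━━━━━━━━━━━━
                 ┃eOfLife              
                 ┃─────────────────────
                 ┃ 2                   
                 ┃···██······██·████   
━━━━━━━━━━━━━━━━━┛··███··██········█   
d,90.░┃      ┃······█···██··█······█   
12.04░┃      ┃············█·███·█·██   
e,25.░┃      ┃···█·█····█··█···█··█·   
led,3░┃      ┃··█████·█····██····██·   
d,53.░┃      ┃·█·██·█·█·······██··█·   
3.18 ░┃      ┃·····██·██·██········█   
7.02 ░┃      ┃···········██····█··█·   


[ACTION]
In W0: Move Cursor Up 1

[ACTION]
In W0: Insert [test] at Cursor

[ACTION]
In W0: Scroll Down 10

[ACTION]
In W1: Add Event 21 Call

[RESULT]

─────────────────┨                     
 December 2021   ┃                     
 Tu We Th Fr Sa S┃                     
     1  2  3  4  ┃                     
*  7  8  9 10* 11┃                     
* 14 15 16 17 18 ┃                     
 21* 22* 23 24 25┃                     
 28 29 30 31     ┃                     
                 ┃                     
                 ┃                     
                 ┃                     
                 ┃━━━━━━━━━━━━━━━━━━━━━
                 ┃eOfLife              
                 ┃─────────────────────
                 ┃ 2                   
                 ┃···██······██·████   
━━━━━━━━━━━━━━━━━┛··███··██········█   
d,90.░┃      ┃······█···██··█······█   
12.04░┃      ┃············█·███·█·██   
e,25.░┃      ┃···█·█····█··█···█··█·   
led,3░┃      ┃··█████·█····██····██·   
d,53.░┃      ┃·█·██·█·█·······██··█·   
3.18 ░┃      ┃·····██·██·██········█   
7.02 ░┃      ┃···········██····█··█·   


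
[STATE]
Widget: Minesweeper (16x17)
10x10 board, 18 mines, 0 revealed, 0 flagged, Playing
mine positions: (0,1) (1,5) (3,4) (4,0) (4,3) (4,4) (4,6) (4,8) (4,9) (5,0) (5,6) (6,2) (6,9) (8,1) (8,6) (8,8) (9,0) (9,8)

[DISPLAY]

■■■■■■■■■■      
■■■■■■■■■■      
■■■■■■■■■■      
■■■■■■■■■■      
■■■■■■■■■■      
■■■■■■■■■■      
■■■■■■■■■■      
■■■■■■■■■■      
■■■■■■■■■■      
■■■■■■■■■■      
                
                
                
                
                
                
                


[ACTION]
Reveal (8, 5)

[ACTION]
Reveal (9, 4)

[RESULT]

■■■■■■■■■■      
■■■■■■■■■■      
■■■■■■■■■■      
■■■■■■■■■■      
■■■■■■■■■■      
■■■323■■■■      
■■■1 1■■■■      
■■21 1■■■■      
■■1  1■■■■      
■■1  1■■■■      
                
                
                
                
                
                
                


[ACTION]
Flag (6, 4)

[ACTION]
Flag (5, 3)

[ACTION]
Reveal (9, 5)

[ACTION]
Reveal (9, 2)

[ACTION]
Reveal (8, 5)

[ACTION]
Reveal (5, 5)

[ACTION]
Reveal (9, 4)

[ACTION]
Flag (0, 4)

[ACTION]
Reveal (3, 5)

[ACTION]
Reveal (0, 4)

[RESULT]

■■■■⚑■■■■■      
■■■■■■■■■■      
■■■■■■■■■■      
■■■■■3■■■■      
■■■■■■■■■■      
■■■323■■■■      
■■■1 1■■■■      
■■21 1■■■■      
■■1  1■■■■      
■■1  1■■■■      
                
                
                
                
                
                
                


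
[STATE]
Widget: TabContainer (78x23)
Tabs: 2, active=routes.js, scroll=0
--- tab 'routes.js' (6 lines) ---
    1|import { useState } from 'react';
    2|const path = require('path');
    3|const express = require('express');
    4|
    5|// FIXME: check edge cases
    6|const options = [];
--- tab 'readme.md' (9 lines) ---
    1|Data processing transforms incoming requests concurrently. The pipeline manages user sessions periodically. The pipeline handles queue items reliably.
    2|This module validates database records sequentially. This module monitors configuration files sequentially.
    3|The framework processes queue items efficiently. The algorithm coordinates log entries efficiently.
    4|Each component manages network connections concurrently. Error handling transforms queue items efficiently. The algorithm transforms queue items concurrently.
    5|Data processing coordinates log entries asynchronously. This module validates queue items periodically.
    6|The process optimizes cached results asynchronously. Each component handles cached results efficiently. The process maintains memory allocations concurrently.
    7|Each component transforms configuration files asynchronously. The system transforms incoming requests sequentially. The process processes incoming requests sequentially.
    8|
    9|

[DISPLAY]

[routes.js]│ readme.md                                                        
──────────────────────────────────────────────────────────────────────────────
import { useState } from 'react';                                             
const path = require('path');                                                 
const express = require('express');                                           
                                                                              
// FIXME: check edge cases                                                    
const options = [];                                                           
                                                                              
                                                                              
                                                                              
                                                                              
                                                                              
                                                                              
                                                                              
                                                                              
                                                                              
                                                                              
                                                                              
                                                                              
                                                                              
                                                                              
                                                                              


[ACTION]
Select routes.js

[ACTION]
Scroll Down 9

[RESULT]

[routes.js]│ readme.md                                                        
──────────────────────────────────────────────────────────────────────────────
const options = [];                                                           
                                                                              
                                                                              
                                                                              
                                                                              
                                                                              
                                                                              
                                                                              
                                                                              
                                                                              
                                                                              
                                                                              
                                                                              
                                                                              
                                                                              
                                                                              
                                                                              
                                                                              
                                                                              
                                                                              
                                                                              


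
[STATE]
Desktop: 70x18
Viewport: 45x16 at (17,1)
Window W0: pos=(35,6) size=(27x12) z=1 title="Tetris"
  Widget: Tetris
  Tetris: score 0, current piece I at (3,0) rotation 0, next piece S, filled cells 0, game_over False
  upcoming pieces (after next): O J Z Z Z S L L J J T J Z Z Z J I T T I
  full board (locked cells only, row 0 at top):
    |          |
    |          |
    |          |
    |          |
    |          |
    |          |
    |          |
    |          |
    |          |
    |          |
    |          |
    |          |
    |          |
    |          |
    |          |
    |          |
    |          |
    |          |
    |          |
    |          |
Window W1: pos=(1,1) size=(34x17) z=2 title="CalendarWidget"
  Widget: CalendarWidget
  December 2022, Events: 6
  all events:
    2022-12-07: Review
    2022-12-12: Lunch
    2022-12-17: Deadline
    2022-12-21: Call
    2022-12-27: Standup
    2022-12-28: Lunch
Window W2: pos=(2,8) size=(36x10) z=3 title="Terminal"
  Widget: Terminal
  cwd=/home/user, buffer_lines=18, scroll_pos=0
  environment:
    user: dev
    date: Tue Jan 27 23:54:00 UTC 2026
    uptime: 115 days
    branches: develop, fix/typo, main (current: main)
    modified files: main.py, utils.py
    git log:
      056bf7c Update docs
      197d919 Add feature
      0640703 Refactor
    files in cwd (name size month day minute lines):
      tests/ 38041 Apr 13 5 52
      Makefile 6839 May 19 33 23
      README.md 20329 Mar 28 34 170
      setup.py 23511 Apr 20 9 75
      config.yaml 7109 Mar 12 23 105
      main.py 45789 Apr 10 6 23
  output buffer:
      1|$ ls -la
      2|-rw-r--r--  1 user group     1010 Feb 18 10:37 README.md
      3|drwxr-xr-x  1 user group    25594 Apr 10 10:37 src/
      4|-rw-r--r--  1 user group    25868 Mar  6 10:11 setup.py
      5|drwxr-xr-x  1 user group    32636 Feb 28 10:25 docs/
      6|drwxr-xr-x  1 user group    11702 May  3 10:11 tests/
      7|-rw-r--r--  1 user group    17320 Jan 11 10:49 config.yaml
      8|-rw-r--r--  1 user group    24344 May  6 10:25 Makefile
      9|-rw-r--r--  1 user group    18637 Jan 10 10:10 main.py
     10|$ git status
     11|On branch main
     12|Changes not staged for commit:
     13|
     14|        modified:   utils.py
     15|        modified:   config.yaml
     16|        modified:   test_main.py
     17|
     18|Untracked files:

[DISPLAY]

━━━━━━━━━━━━━━━━━┓                           
                 ┃                           
─────────────────┨                           
er 2022          ┃                           
Sa Su            ┃                           
 3  4            ┃┏━━━━━━━━━━━━━━━━━━━━━━━━━┓
 10 11           ┃┃ Tetris                  ┃
━━━━━━━━━━━━━━━━━━━━┓───────────────────────┨
                    ┃        │Next:         ┃
────────────────────┨        │ ░░           ┃
                    ┃        │░░            ┃
user group     1010 ┃        │              ┃
user group    25594 ┃        │              ┃
user group    25868 ┃        │              ┃
user group    32636 ┃        │Score:        ┃
user group    11702 ┃        │0             ┃


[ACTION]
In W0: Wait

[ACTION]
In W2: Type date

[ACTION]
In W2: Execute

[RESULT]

━━━━━━━━━━━━━━━━━┓                           
                 ┃                           
─────────────────┨                           
er 2022          ┃                           
Sa Su            ┃                           
 3  4            ┃┏━━━━━━━━━━━━━━━━━━━━━━━━━┓
 10 11           ┃┃ Tetris                  ┃
━━━━━━━━━━━━━━━━━━━━┓───────────────────────┨
                    ┃        │Next:         ┃
────────────────────┨        │ ░░           ┃
ed:   test_main.py  ┃        │░░            ┃
                    ┃        │              ┃
s:                  ┃        │              ┃
                    ┃        │              ┃
54:00 UTC 2026      ┃        │Score:        ┃
                    ┃        │0             ┃


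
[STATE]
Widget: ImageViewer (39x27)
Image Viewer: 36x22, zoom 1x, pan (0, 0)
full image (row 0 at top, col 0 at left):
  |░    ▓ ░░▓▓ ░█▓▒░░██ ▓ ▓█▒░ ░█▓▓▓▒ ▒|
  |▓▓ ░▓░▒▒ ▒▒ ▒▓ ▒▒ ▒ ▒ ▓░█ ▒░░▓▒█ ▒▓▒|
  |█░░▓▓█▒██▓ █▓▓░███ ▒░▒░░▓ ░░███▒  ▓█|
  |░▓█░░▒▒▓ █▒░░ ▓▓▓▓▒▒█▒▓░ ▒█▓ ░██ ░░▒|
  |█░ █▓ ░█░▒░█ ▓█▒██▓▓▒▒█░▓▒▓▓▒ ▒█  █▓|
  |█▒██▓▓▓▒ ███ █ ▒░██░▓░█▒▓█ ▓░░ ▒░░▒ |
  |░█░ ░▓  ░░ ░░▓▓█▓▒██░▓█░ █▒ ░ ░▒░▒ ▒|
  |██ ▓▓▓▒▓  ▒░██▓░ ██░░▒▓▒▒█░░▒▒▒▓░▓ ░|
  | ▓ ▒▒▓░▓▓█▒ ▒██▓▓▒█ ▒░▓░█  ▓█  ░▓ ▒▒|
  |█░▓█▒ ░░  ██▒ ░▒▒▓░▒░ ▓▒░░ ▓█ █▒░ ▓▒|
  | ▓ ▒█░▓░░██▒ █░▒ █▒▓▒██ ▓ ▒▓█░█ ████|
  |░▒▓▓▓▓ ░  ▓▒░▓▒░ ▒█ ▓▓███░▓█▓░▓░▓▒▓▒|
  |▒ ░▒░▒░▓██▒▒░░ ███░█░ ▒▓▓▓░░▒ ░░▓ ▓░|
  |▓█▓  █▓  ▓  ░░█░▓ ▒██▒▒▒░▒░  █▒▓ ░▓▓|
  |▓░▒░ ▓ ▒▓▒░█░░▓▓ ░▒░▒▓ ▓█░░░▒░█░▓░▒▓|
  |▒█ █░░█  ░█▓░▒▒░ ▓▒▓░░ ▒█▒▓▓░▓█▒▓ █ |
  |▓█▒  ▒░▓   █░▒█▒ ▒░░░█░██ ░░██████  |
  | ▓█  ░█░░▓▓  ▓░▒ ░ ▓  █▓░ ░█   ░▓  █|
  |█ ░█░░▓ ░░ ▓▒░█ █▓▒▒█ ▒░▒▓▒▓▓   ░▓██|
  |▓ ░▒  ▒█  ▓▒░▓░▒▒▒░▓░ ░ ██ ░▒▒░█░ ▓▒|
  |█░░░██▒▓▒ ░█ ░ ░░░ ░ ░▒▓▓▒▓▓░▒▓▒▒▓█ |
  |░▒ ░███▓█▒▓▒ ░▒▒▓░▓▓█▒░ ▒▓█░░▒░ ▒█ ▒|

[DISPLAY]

░    ▓ ░░▓▓ ░█▓▒░░██ ▓ ▓█▒░ ░█▓▓▓▒ ▒   
▓▓ ░▓░▒▒ ▒▒ ▒▓ ▒▒ ▒ ▒ ▓░█ ▒░░▓▒█ ▒▓▒   
█░░▓▓█▒██▓ █▓▓░███ ▒░▒░░▓ ░░███▒  ▓█   
░▓█░░▒▒▓ █▒░░ ▓▓▓▓▒▒█▒▓░ ▒█▓ ░██ ░░▒   
█░ █▓ ░█░▒░█ ▓█▒██▓▓▒▒█░▓▒▓▓▒ ▒█  █▓   
█▒██▓▓▓▒ ███ █ ▒░██░▓░█▒▓█ ▓░░ ▒░░▒    
░█░ ░▓  ░░ ░░▓▓█▓▒██░▓█░ █▒ ░ ░▒░▒ ▒   
██ ▓▓▓▒▓  ▒░██▓░ ██░░▒▓▒▒█░░▒▒▒▓░▓ ░   
 ▓ ▒▒▓░▓▓█▒ ▒██▓▓▒█ ▒░▓░█  ▓█  ░▓ ▒▒   
█░▓█▒ ░░  ██▒ ░▒▒▓░▒░ ▓▒░░ ▓█ █▒░ ▓▒   
 ▓ ▒█░▓░░██▒ █░▒ █▒▓▒██ ▓ ▒▓█░█ ████   
░▒▓▓▓▓ ░  ▓▒░▓▒░ ▒█ ▓▓███░▓█▓░▓░▓▒▓▒   
▒ ░▒░▒░▓██▒▒░░ ███░█░ ▒▓▓▓░░▒ ░░▓ ▓░   
▓█▓  █▓  ▓  ░░█░▓ ▒██▒▒▒░▒░  █▒▓ ░▓▓   
▓░▒░ ▓ ▒▓▒░█░░▓▓ ░▒░▒▓ ▓█░░░▒░█░▓░▒▓   
▒█ █░░█  ░█▓░▒▒░ ▓▒▓░░ ▒█▒▓▓░▓█▒▓ █    
▓█▒  ▒░▓   █░▒█▒ ▒░░░█░██ ░░██████     
 ▓█  ░█░░▓▓  ▓░▒ ░ ▓  █▓░ ░█   ░▓  █   
█ ░█░░▓ ░░ ▓▒░█ █▓▒▒█ ▒░▒▓▒▓▓   ░▓██   
▓ ░▒  ▒█  ▓▒░▓░▒▒▒░▓░ ░ ██ ░▒▒░█░ ▓▒   
█░░░██▒▓▒ ░█ ░ ░░░ ░ ░▒▓▓▒▓▓░▒▓▒▒▓█    
░▒ ░███▓█▒▓▒ ░▒▒▓░▓▓█▒░ ▒▓█░░▒░ ▒█ ▒   
                                       
                                       
                                       
                                       
                                       


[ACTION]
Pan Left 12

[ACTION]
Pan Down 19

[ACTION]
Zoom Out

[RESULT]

▓ ░▒  ▒█  ▓▒░▓░▒▒▒░▓░ ░ ██ ░▒▒░█░ ▓▒   
█░░░██▒▓▒ ░█ ░ ░░░ ░ ░▒▓▓▒▓▓░▒▓▒▒▓█    
░▒ ░███▓█▒▓▒ ░▒▒▓░▓▓█▒░ ▒▓█░░▒░ ▒█ ▒   
                                       
                                       
                                       
                                       
                                       
                                       
                                       
                                       
                                       
                                       
                                       
                                       
                                       
                                       
                                       
                                       
                                       
                                       
                                       
                                       
                                       
                                       
                                       
                                       
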